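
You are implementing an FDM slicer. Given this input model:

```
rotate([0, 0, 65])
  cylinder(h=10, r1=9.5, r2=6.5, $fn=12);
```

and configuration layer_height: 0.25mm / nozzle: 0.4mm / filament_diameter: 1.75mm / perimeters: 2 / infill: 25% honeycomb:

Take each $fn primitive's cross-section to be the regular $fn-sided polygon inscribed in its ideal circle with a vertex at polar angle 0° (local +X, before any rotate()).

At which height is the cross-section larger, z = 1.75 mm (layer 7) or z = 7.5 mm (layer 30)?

Layer 7 (z = 1.75): the cone (r1=9.5→r2=6.5) has section circumradius 8.975 here — a regular 12-gon (area = (12/2)·8.975²·sin(360°/12) = 241.65 mm²); (rotated 65° about Z; rotation is an isometry so areas/perimeters/island counts are preserved). So its area = 241.65 mm². Layer 30 (z = 7.5): the cone (r1=9.5→r2=6.5) has section circumradius 7.250 here — a regular 12-gon (area = (12/2)·7.250²·sin(360°/12) = 157.69 mm²); (rotated 65° about Z; rotation is an isometry so areas/perimeters/island counts are preserved). So its area = 157.69 mm². Layer 7 is larger (241.65 vs 157.69 mm²).

layer 7 (z = 1.75 mm)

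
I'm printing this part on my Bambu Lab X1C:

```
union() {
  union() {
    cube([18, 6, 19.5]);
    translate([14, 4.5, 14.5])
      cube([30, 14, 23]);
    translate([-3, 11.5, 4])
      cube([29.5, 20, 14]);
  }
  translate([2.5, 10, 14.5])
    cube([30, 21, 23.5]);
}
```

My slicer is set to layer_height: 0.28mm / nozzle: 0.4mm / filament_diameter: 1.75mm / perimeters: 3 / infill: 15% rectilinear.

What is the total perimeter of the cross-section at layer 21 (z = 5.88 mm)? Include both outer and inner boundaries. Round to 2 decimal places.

147.00 mm

At z = 5.88 mm: the 18×6 cube contributes its full rectangle (perimeter 48.00 mm); the cube at (14, 4.5) is absent (z outside [14.5, 37.5]); the cube at (-3, 11.5) is present — its section is the full 29.5×20 rectangle (perimeter 99.00 mm); Combining (union): the 2 present regions are separate (no shared area or edge), so areas and boundary lengths simply add and each stays a separate island — boundary = 147.00 mm; the cube at (2.5, 10) is not intersected at this z (z outside [14.5, 38]); Taking the union: only the result so far is present, so the union is just that shape — boundary = 147.00 mm. Overall, the cross-section has 2 separate islands. Total boundary length (outer) = 147.00 mm.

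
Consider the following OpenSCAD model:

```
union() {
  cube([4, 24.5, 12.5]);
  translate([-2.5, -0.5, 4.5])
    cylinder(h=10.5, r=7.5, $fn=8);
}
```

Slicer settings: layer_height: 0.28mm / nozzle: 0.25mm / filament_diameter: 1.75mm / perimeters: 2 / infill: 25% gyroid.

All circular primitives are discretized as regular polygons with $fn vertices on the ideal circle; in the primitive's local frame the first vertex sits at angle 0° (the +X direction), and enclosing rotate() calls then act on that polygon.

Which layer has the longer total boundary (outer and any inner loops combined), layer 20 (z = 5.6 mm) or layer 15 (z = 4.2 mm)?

layer 20 (z = 5.6 mm)

Layer 20 (z = 5.6): the cube is present — its section is the full 4×24.5 rectangle (perimeter 57.00 mm); the r=7.5 cylinder at (-2.5, -0.5) gives a regular 8-gon of circumradius 7.5 (constant along its height) (perimeter = 2·8·7.500·sin(180°/8) = 45.92 mm); Combining (union): the regions partially overlap (shared area 19.11 mm²), so the edge portions inside another operand are dropped and the merged outline is re-measured after clipping — boundary = 84.88 mm. So its perimeter = 84.88 mm. Layer 15 (z = 4.2): the cube (footprint 4×24.5) is included at this height (perimeter 57.00 mm); the cylinder at (-2.5, -0.5) is not intersected at this z (z outside [4.5, 15]); Merging all regions: only the 4×24.5 cube is present, so the union is just that shape — boundary = 57.00 mm. So its perimeter = 57.00 mm. Layer 20 is larger (84.88 vs 57.00 mm).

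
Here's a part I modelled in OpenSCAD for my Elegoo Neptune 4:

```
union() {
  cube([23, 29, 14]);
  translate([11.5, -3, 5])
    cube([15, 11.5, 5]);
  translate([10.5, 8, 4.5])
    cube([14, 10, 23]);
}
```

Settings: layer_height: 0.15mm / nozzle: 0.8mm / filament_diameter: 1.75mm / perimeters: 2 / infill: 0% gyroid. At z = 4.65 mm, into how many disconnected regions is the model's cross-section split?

At z = 4.65 mm: the cube (footprint 23×29) is included at this height; the cube at (11.5, -3) is absent (z outside [5, 10]); the 14×10 cube at (10.5, 8) contributes its full rectangle; Merging all regions: the regions partially overlap (shared area 125.00 mm²), so overlapping operands fuse into one piece — 1 connected region. The result has 1 disconnected region.

1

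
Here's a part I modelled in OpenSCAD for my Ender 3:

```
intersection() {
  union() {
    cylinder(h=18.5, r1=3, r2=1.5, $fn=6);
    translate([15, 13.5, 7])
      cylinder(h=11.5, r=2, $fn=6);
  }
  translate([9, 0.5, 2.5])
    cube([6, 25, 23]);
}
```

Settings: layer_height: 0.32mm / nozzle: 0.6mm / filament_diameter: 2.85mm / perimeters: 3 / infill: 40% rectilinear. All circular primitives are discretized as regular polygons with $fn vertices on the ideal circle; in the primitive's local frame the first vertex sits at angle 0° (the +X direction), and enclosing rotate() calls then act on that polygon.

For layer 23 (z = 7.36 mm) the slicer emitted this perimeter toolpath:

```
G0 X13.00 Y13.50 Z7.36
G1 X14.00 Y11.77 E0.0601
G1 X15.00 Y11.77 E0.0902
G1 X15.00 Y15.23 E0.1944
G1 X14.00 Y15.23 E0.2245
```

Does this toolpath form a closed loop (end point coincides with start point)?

Start point (G0): (13.00, 13.50). End point (last G1): the path does not return to the start — open.

no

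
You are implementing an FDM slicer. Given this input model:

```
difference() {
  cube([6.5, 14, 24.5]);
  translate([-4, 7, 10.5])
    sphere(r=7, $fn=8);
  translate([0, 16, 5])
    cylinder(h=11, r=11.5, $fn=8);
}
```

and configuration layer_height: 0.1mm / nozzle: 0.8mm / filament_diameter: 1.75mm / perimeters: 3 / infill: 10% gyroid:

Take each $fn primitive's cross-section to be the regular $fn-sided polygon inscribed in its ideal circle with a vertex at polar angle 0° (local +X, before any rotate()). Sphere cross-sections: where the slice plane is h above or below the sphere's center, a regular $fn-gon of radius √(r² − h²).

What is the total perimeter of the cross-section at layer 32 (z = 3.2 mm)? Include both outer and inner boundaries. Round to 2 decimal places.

At z = 3.2 mm: the 6.5×14 cube contributes its full rectangle (perimeter 41.00 mm); the sphere at (-4, 7) does not reach this height (|z−center|=7.300 > r=7); the cylinder at (0, 16) is absent (z outside [5, 16]); Taking the first minus the rest: none of the subtracted shapes is present at this height, so the 6.5×14 cube is unchanged — boundary = 41.00 mm. Overall, the cross-section is a single solid region. Total boundary length (outer) = 41.00 mm.

41.00 mm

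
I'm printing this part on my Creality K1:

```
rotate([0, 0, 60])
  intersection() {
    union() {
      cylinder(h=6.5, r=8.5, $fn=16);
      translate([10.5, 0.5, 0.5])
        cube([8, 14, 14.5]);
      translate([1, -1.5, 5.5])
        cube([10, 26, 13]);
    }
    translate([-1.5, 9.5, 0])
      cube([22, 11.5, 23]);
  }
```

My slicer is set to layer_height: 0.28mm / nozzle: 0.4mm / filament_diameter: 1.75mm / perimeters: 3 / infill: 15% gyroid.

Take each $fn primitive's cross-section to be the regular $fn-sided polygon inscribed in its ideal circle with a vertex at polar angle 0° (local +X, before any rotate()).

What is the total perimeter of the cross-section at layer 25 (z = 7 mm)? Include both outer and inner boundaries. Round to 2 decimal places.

58.00 mm

At z = 7 mm: the cylinder does not reach this height (z outside [0, 6.5]); the 8×14 cube at (10.5, 0.5) contributes its full rectangle (perimeter 44.00 mm); the cube at (1, -1.5) is present — its section is the full 10×26 rectangle (perimeter 72.00 mm); Combining (union): the regions partially overlap (shared area 7.00 mm²), so the edge portions inside another operand are dropped and the merged outline is re-measured after clipping — boundary = 87.00 mm; the cube at (-1.5, 9.5) is present — its section is the full 22×11.5 rectangle (perimeter 67.00 mm); Taking the intersection: the 22×11.5 cube at (-1.5, 9.5) partially overlaps that combined region; clipping to the common part keeps 152.50 mm² — boundary = 58.00 mm; (rotated 60° about Z; rotation is an isometry so areas/perimeters/island counts are preserved). Overall, the cross-section is a single solid region. Total boundary length (outer) = 58.00 mm.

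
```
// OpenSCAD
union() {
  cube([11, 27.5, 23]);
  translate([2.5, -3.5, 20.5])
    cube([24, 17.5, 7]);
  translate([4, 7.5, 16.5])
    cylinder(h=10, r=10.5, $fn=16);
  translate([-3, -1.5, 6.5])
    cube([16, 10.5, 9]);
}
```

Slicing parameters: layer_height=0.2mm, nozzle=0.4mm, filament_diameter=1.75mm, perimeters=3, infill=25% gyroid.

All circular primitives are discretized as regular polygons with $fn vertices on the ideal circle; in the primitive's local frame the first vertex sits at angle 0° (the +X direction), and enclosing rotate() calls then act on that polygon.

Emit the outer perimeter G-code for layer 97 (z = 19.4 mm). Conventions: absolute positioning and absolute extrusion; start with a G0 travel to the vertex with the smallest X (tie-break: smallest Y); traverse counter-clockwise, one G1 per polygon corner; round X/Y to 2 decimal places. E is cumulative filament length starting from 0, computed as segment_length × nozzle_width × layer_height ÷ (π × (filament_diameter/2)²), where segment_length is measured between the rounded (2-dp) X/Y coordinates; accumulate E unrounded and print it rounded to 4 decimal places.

G0 X-6.50 Y7.50 Z19.40
G1 X-5.70 Y3.48 E0.1363
G1 X-3.42 Y0.08 E0.2725
G1 X-0.02 Y-2.20 E0.4086
G1 X4.00 Y-3.00 E0.5450
G1 X8.02 Y-2.20 E0.6813
G1 X11.42 Y0.08 E0.8175
G1 X13.70 Y3.48 E0.9536
G1 X14.50 Y7.50 E1.0899
G1 X13.70 Y11.52 E1.2263
G1 X11.42 Y14.92 E1.3624
G1 X11.00 Y15.21 E1.3794
G1 X11.00 Y27.50 E1.7882
G1 X0.00 Y27.50 E2.1540
G1 X0.00 Y17.20 E2.4966
G1 X-0.02 Y17.20 E2.4973
G1 X-3.42 Y14.92 E2.6334
G1 X-5.70 Y11.52 E2.7696
G1 X-6.50 Y7.50 E2.9059

At z = 19.4 mm: the cube is present — its section is the full 11×27.5 rectangle; the cube at (2.5, -3.5) is not intersected at this z (z outside [20.5, 27.5]); the cylinder at (4, 7.5): section is a regular 16-gon, circumradius r=10.5; the cube at (-3, -1.5) is absent (z outside [6.5, 15.5]); Merging all regions: the regions partially overlap (shared area 189.45 mm²), so overlapping operands fuse into one piece — 1 connected region. The outline is a single polygon with 18 vertices. Extrusion per mm of travel: 0.4 × 0.2 / (π × 0.875²) = 0.033260. Accumulating E over each segment gives final E = 2.9059.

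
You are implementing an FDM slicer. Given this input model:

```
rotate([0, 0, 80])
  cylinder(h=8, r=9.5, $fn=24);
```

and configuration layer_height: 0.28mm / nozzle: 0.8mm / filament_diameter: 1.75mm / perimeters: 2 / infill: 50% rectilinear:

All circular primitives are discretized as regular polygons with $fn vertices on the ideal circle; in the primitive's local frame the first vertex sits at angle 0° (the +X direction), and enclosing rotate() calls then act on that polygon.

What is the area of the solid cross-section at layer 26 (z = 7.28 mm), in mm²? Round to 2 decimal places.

280.30 mm²

At z = 7.28 mm: the r=9.5 cylinder gives a regular 24-gon of circumradius 9.5 (constant along its height) (area = (24/2)·9.500²·sin(360°/24) = 280.30 mm²); (whole slice rotated 80° about Z — lengths, areas and connectivity unchanged). Overall, the cross-section is a single solid region. Net area = 280.30 mm².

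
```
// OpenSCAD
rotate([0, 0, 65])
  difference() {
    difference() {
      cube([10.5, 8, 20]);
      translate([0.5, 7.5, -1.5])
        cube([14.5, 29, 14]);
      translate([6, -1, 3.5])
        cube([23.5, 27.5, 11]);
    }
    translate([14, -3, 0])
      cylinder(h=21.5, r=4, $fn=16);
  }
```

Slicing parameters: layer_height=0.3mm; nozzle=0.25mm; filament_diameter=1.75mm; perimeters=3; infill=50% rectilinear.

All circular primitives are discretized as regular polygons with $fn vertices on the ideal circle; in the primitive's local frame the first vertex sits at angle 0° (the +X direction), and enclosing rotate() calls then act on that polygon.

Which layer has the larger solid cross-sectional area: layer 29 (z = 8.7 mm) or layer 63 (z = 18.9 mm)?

layer 63 (z = 18.9 mm)

Layer 29 (z = 8.7): the cube (footprint 10.5×8) is included at this height (area 84.00 mm²); the cube at (0.5, 7.5) is present — its section is the full 14.5×29 rectangle (area 420.50 mm²); the cube at (6, -1) is present — its section is the full 23.5×27.5 rectangle (area 646.25 mm²); After the difference (first − rest): starting from the 10.5×8 cube (84.00 mm²), the 14.5×29 cube at (0.5, 7.5) partially overlaps it — only the 5.00 mm² overlap (of its 420.50 mm²) is removed, clipping the outline; the 23.5×27.5 cube at (6, -1) partially overlaps it — only the 33.75 mm² overlap (of its 646.25 mm²) is removed, clipping the outline — area = 45.25 mm²; the cylinder at (14, -3): section is a regular 16-gon, circumradius r=4 (area = (16/2)·4.000²·sin(360°/16) = 48.98 mm²); After the difference (first − rest): starting from the result so far (45.25 mm²), the r=4 cylinder at (14, -3) misses the remaining region (no effect) — area = 45.25 mm²; (rotated 65° about Z; rotation is an isometry so areas/perimeters/island counts are preserved). So its area = 45.25 mm². Layer 63 (z = 18.9): the cube (footprint 10.5×8) is included at this height (area 84.00 mm²); the cube at (0.5, 7.5) is absent (z outside [-1.5, 12.5]); the cube at (6, -1) does not reach this height (z outside [3.5, 14.5]); Subtracting the remaining from the first: none of the subtracted shapes is present at this height, so the 10.5×8 cube is unchanged — area = 84.00 mm²; the r=4 cylinder at (14, -3) gives a regular 16-gon of circumradius 4 (constant along its height) (area = (16/2)·4.000²·sin(360°/16) = 48.98 mm²); Subtracting the remaining from the first: starting from the result so far (84.00 mm²), the r=4 cylinder at (14, -3) misses the remaining region (no effect) — area = 84.00 mm²; (rotated 65° about Z; rotation is an isometry so areas/perimeters/island counts are preserved). So its area = 84.00 mm². Layer 63 is larger (84.00 vs 45.25 mm²).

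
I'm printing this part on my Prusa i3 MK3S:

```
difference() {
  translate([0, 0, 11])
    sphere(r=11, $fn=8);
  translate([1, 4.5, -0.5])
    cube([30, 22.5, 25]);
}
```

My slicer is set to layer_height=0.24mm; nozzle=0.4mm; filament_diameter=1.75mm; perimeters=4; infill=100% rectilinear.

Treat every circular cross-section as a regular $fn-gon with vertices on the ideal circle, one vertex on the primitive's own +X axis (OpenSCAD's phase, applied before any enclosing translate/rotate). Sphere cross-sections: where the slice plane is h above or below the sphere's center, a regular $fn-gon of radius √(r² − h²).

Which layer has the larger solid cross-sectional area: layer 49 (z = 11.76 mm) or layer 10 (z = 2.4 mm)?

layer 49 (z = 11.76 mm)

Layer 49 (z = 11.76): the sphere: section is a regular 8-gon, circumradius = √(r²−h²) = √(11²−0.76²) = 10.974 (area = (8/2)·10.974²·sin(360°/8) = 340.61 mm²); the cube at (1, 4.5) is present — its section is the full 30×22.5 rectangle (area 675.00 mm²); After the difference (first − rest): starting from the r=11 sphere (340.61 mm²), the 30×22.5 cube at (1, 4.5) partially overlaps it — only the 33.70 mm² overlap (of its 675.00 mm²) is removed, clipping the outline — area = 306.91 mm². So its area = 306.91 mm². Layer 10 (z = 2.4): the sphere: section is a regular 8-gon, circumradius = √(r²−h²) = √(11²−8.6²) = 6.859 (area = (8/2)·6.859²·sin(360°/8) = 133.05 mm²); the cube at (1, 4.5) (footprint 30×22.5) is included at this height (area 675.00 mm²); After the difference (first − rest): starting from the r=11 sphere (133.05 mm²), the 30×22.5 cube at (1, 4.5) partially overlaps it — only the 4.44 mm² overlap (of its 675.00 mm²) is removed, clipping the outline — area = 128.61 mm². So its area = 128.61 mm². Layer 49 is larger (306.91 vs 128.61 mm²).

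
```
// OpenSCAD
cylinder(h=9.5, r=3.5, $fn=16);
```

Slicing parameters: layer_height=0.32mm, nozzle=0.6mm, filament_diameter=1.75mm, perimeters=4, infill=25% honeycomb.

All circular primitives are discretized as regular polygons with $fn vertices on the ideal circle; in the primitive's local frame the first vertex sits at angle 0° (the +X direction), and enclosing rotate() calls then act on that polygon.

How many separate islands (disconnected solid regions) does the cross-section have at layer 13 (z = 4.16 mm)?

1

At z = 4.16 mm: the cylinder: section is a regular 16-gon, circumradius r=3.5. Overall, the cross-section is a single solid region. Island count = 1.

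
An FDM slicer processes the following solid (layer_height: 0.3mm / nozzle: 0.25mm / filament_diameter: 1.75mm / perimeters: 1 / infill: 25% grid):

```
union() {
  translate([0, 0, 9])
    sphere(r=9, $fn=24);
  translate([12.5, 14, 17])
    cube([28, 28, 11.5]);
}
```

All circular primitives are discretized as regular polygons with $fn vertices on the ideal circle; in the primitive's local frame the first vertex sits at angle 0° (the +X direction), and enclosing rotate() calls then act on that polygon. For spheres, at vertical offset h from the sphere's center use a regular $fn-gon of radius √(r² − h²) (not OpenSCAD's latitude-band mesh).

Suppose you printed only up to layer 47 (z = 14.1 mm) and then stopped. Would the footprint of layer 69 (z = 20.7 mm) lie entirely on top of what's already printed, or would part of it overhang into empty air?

Compare the two slices. At z = 14.1: the r=9 sphere contributes a regular 24-gon of circumradius √(9²−5.1²) = 7.416 (area = (24/2)·7.416²·sin(360°/24) = 170.79 mm²); the cube at (12.5, 14) is absent (z outside [17, 28.5]); Merging all regions: only the r=9 sphere is present, so the union is just that shape — area = 170.79 mm². At z = 20.7: the sphere is not intersected at this z (|z−center|=11.700 > r=9); the cube at (12.5, 14) (footprint 28×28) is included at this height (area 784.00 mm²); Combining (union): only the 28×28 cube at (12.5, 14) is present, so the union is just that shape — area = 784.00 mm². Checking containment: at z = 20.7 the cross-section extends beyond the z = 14.1 cross-section by about 784.00 mm².

part overhangs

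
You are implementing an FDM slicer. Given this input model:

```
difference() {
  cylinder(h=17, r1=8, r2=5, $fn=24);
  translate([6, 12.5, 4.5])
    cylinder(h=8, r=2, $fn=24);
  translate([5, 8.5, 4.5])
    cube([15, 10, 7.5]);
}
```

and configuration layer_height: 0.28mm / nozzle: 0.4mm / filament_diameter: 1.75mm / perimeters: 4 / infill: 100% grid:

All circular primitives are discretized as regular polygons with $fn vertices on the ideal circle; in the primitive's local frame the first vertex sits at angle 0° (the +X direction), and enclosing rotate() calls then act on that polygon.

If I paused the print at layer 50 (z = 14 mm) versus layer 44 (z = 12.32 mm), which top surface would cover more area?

Layer 50 (z = 14): the cone: at t=0.824 of its height the radius interpolates to r₁+(r₂−r₁)t = 5.529, giving a regular 24-gon of that circumradius (area = (24/2)·5.529²·sin(360°/24) = 94.96 mm²); the cylinder at (6, 12.5) is absent (z outside [4.5, 12.5]); the cube at (5, 8.5) is absent (z outside [4.5, 12]); Subtracting the remaining from the first: none of the subtracted shapes is present at this height, so the cone is unchanged — area = 94.96 mm². So its area = 94.96 mm². Layer 44 (z = 12.32): the cone contributes a regular 24-gon of circumradius 5.826 (interpolated between r1=8 and r2=5 at t=0.725) (area = (24/2)·5.826²·sin(360°/24) = 105.41 mm²); the r=2 cylinder at (6, 12.5) gives a regular 24-gon of circumradius 2 (constant along its height) (area = (24/2)·2.000²·sin(360°/24) = 12.42 mm²); the cube at (5, 8.5) is not intersected at this z (z outside [4.5, 12]); Subtracting the remaining from the first: starting from the cone (105.41 mm²), the r=2 cylinder at (6, 12.5) misses the remaining region (no effect) — area = 105.41 mm². So its area = 105.41 mm². Layer 44 is larger (105.41 vs 94.96 mm²).

layer 44 (z = 12.32 mm)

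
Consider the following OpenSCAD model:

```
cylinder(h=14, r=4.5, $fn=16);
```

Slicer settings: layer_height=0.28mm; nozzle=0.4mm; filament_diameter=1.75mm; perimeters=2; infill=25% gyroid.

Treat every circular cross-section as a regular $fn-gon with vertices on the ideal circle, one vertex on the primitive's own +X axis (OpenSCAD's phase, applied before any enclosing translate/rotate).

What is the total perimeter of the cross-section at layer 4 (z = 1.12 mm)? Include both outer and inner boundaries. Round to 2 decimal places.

At z = 1.12 mm: the r=4.5 cylinder gives a regular 16-gon of circumradius 4.5 (constant along its height) (perimeter = 2·16·4.500·sin(180°/16) = 28.09 mm). Overall, the cross-section is a single solid region. Total boundary length (outer) = 28.09 mm.

28.09 mm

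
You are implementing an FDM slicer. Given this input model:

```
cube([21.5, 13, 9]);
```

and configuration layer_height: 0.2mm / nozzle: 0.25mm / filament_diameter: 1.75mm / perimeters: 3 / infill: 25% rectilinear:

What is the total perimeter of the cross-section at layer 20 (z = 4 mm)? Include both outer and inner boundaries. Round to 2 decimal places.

69.00 mm

At z = 4 mm: the cube (footprint 21.5×13) is included at this height (perimeter 69.00 mm). Overall, the cross-section is a single solid region. Total boundary length (outer) = 69.00 mm.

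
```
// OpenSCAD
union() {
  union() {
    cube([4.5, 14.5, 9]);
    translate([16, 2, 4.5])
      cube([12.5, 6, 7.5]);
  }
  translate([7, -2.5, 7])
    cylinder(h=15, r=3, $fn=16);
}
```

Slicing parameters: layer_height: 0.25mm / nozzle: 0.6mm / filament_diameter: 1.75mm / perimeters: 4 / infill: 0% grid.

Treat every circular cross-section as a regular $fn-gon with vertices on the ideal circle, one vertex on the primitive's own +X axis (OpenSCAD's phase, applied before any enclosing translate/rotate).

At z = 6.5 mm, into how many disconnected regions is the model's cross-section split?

2

At z = 6.5 mm: the 4.5×14.5 cube contributes its full rectangle; the cube at (16, 2) (footprint 12.5×6) is included at this height; Merging all regions: the 2 present regions are separate (no shared area or edge), so areas and boundary lengths simply add and each stays a separate island — 2 connected regions; the cylinder at (7, -2.5) is absent (z outside [7, 22]); Taking the union: only that combined region is present, so the union is just that shape — 2 connected regions. The result has 2 disconnected regions.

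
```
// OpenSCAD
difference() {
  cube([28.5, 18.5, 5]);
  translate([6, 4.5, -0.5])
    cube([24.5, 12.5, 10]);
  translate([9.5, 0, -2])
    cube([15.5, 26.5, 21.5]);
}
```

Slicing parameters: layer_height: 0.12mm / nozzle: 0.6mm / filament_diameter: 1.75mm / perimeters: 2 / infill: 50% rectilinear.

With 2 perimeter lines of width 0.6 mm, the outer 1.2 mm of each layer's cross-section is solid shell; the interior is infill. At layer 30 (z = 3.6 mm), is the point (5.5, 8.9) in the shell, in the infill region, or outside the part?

At z = 3.6 mm: the cube (footprint 28.5×18.5) is included at this height; the 24.5×12.5 cube at (6, 4.5) contributes its full rectangle; the cube at (9.5, 0) (footprint 15.5×26.5) is included at this height; After the difference (first − rest): starting from the 28.5×18.5 cube, the 24.5×12.5 cube at (6, 4.5) partially overlaps it — only the 281.25 mm² overlap (of its 306.25 mm²) is removed, clipping the outline; the 15.5×26.5 cube at (9.5, 0) partially overlaps it — only the 93.00 mm² overlap (of its 410.75 mm²) is removed, clipping the outline — 3 connected regions. Overall, the cross-section has 3 separate islands. The nearest boundary edge runs (6.00, 17.00)→(6.00, 4.50); distance from the point to it = 0.50 mm. (Shell/infill is judged within the island containing the point — the largest one.) The point is inside the cross-section, 0.50 mm from the nearest boundary — within the 1.2 mm shell band (2 × 0.6).

shell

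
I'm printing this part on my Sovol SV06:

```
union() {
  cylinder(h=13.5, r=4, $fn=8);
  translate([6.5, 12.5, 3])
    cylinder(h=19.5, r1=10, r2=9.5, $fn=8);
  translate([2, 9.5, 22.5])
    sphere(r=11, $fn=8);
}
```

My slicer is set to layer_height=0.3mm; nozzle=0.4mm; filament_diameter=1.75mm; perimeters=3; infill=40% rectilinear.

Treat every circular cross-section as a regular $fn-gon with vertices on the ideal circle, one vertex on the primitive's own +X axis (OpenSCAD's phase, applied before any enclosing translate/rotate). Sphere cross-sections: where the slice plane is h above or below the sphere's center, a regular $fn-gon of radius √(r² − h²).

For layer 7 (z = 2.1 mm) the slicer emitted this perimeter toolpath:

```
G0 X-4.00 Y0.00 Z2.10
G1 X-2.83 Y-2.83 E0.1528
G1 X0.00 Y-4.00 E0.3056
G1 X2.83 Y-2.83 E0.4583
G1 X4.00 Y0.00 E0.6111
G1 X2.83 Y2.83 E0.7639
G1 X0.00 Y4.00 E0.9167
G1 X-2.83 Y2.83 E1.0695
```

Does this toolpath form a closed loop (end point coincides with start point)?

no

Start point (G0): (-4.00, 0.00). End point (last G1): the path does not return to the start — open.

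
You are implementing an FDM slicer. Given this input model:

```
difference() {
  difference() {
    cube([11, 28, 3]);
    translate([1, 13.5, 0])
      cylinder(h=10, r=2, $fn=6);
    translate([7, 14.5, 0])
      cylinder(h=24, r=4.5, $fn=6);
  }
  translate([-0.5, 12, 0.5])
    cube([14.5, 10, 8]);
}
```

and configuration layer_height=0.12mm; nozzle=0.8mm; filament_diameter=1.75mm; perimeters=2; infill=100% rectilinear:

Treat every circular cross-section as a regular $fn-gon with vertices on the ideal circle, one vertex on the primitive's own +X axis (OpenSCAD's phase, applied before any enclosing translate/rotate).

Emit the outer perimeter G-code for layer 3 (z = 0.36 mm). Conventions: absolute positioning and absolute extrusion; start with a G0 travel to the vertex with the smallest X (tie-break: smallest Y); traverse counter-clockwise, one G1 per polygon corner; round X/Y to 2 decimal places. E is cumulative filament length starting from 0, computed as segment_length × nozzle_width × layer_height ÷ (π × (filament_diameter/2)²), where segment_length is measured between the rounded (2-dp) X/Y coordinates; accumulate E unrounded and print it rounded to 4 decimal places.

G0 X0.00 Y0.00 Z0.36
G1 X11.00 Y0.00 E0.4390
G1 X11.00 Y13.63 E0.9830
G1 X9.25 Y10.60 E1.1227
G1 X4.75 Y10.60 E1.3023
G1 X2.50 Y14.50 E1.4820
G1 X4.75 Y18.40 E1.6617
G1 X9.25 Y18.40 E1.8413
G1 X11.00 Y15.37 E1.9810
G1 X11.00 Y28.00 E2.4851
G1 X0.00 Y28.00 E2.9241
G1 X0.00 Y15.23 E3.4338
G1 X2.00 Y15.23 E3.5136
G1 X3.00 Y13.50 E3.5933
G1 X2.00 Y11.77 E3.6731
G1 X0.00 Y11.77 E3.7529
G1 X0.00 Y0.00 E4.2227

At z = 0.36 mm: the cube (footprint 11×28) is included at this height; the cylinder at (1, 13.5): section is a regular 6-gon, circumradius r=2; the r=4.5 cylinder at (7, 14.5) gives a regular 6-gon of circumradius 4.5 (constant along its height); After the difference (first − rest): starting from the 11×28 cube, the r=2 cylinder at (1, 13.5) partially overlaps it — only the 8.66 mm² overlap (of its 10.39 mm²) is removed, clipping the outline; the r=4.5 cylinder at (7, 14.5) partially overlaps it — only the 52.18 mm² overlap (of its 52.61 mm²) is removed, clipping the outline — 1 connected region; the cube at (-0.5, 12) does not reach this height (z outside [0.5, 8.5]); Subtracting the remaining from the first: none of the subtracted shapes is present at this height, so the result so far is unchanged — 1 connected region. The outline is a single polygon with 16 vertices. Extrusion per mm of travel: 0.8 × 0.12 / (π × 0.875²) = 0.039912. Accumulating E over each segment gives final E = 4.2227.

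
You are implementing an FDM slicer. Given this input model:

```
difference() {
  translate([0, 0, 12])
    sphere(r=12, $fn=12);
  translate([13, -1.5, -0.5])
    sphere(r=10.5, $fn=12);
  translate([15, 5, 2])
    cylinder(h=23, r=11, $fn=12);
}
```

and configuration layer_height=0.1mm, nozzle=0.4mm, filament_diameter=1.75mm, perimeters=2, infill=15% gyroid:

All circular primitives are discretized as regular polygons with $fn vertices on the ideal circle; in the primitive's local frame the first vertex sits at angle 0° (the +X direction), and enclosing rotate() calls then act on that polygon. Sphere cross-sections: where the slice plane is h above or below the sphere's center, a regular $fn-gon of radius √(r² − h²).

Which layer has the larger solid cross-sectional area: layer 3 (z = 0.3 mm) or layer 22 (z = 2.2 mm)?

layer 22 (z = 2.2 mm)

Layer 3 (z = 0.3): the sphere: section is a regular 12-gon, circumradius = √(r²−h²) = √(12²−11.7²) = 2.666 (area = (12/2)·2.666²·sin(360°/12) = 21.33 mm²); the r=10.5 sphere at (13, -1.5) contributes a regular 12-gon of circumradius √(10.5²−0.8²) = 10.469 (area = (12/2)·10.469²·sin(360°/12) = 328.83 mm²); the cylinder at (15, 5) is absent (z outside [2, 25]); Subtracting the remaining from the first: starting from the r=12 sphere (21.33 mm²), the r=10.5 sphere at (13, -1.5) misses the remaining region (no effect) — area = 21.33 mm². So its area = 21.33 mm². Layer 22 (z = 2.2): the sphere: section is a regular 12-gon, circumradius = √(r²−h²) = √(12²−9.8²) = 6.925 (area = (12/2)·6.925²·sin(360°/12) = 143.88 mm²); the r=10.5 sphere at (13, -1.5) contributes a regular 12-gon of circumradius √(10.5²−2.7²) = 10.147 (area = (12/2)·10.147²·sin(360°/12) = 308.88 mm²); the r=11 cylinder at (15, 5) gives a regular 12-gon of circumradius 11 (constant along its height) (area = (12/2)·11.000²·sin(360°/12) = 363.00 mm²); After the difference (first − rest): starting from the r=12 sphere (143.88 mm²), the r=10.5 sphere at (13, -1.5) partially overlaps it — only the 24.77 mm² overlap (of its 308.88 mm²) is removed, clipping the outline; the r=11 cylinder at (15, 5) partially overlaps it — only the 0.80 mm² overlap (of its 363.00 mm²) is removed, clipping the outline — area = 118.31 mm². So its area = 118.31 mm². Layer 22 is larger (118.31 vs 21.33 mm²).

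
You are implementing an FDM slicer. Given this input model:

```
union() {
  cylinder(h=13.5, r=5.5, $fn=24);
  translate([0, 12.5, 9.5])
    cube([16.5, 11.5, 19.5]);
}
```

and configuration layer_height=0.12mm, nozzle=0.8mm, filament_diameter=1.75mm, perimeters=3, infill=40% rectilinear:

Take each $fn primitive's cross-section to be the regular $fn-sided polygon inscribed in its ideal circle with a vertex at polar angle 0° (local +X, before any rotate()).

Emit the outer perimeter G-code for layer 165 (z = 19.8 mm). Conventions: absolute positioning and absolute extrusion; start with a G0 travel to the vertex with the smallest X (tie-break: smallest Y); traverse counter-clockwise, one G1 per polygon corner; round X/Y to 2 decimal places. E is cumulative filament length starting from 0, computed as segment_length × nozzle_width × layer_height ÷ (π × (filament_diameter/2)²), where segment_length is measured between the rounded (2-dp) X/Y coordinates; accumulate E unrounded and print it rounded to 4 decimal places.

G0 X0.00 Y12.50 Z19.80
G1 X16.50 Y12.50 E0.6586
G1 X16.50 Y24.00 E1.1175
G1 X0.00 Y24.00 E1.7761
G1 X0.00 Y12.50 E2.2351

At z = 19.8 mm: the cylinder is absent (z outside [0, 13.5]); the cube at (0, 12.5) (footprint 16.5×11.5) is included at this height; Merging all regions: only the 16.5×11.5 cube at (0, 12.5) is present, so the union is just that shape — 1 connected region. The outline is a single polygon with 4 vertices. Extrusion per mm of travel: 0.8 × 0.12 / (π × 0.875²) = 0.039912. Accumulating E over each segment gives final E = 2.2351.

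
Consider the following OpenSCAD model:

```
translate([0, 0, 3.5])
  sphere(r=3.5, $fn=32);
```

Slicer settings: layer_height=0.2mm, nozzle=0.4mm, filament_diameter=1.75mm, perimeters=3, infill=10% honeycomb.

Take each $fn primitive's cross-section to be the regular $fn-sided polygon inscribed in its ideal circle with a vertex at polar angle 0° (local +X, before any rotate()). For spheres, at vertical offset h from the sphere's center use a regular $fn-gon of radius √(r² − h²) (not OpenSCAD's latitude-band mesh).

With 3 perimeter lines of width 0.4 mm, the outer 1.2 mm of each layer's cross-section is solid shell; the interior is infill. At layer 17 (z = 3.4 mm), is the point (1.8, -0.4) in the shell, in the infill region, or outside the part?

At z = 3.4 mm: the r=3.5 sphere slices to a regular 32-gon of circumradius 3.499 (√(r²−h²) with h=0.1 from center). Overall, the cross-section is a single solid region. The nearest boundary edge runs (3.23, -1.34)→(3.43, -0.68); distance from the point to it = 1.64 mm. The point is inside the cross-section and 1.64 mm from the nearest boundary — more than the 1.2 mm shell width (3 × 0.4), so it's in the infill interior.

infill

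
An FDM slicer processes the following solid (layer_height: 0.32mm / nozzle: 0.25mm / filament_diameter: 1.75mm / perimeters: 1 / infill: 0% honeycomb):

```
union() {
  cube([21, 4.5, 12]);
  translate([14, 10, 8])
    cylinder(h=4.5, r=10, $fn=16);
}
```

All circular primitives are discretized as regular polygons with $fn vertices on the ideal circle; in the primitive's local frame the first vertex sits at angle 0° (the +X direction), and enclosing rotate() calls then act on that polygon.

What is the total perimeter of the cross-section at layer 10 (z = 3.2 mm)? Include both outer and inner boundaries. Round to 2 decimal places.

51.00 mm

At z = 3.2 mm: the cube (footprint 21×4.5) is included at this height (perimeter 51.00 mm); the cylinder at (14, 10) is not intersected at this z (z outside [8, 12.5]); Taking the union: only the 21×4.5 cube is present, so the union is just that shape — boundary = 51.00 mm. Overall, the cross-section is a single solid region. Total boundary length (outer) = 51.00 mm.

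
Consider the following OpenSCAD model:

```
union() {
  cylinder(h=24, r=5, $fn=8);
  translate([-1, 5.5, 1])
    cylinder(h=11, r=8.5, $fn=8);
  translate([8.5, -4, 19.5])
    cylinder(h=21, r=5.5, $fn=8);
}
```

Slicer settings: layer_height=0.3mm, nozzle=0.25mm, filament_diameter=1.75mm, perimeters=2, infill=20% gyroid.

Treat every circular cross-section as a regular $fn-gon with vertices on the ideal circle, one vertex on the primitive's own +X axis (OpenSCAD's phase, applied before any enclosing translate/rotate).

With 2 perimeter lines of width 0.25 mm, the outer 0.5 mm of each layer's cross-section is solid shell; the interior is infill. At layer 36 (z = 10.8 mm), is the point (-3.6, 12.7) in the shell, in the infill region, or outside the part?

shell

At z = 10.8 mm: the r=5 cylinder gives a regular 8-gon of circumradius 5 (constant along its height); the r=8.5 cylinder at (-1, 5.5) contributes a regular 8-gon of circumradius 8.5; the cylinder at (8.5, -4) is absent (z outside [19.5, 40.5]); Taking the union: the regions partially overlap (shared area 54.07 mm²), so overlapping operands fuse into one piece — 1 connected region. Overall, the cross-section is a single solid region. The nearest boundary edge runs (-7.01, 11.51)→(-1.00, 14.00); distance from the point to it = 0.21 mm. The point is inside the cross-section, 0.21 mm from the nearest boundary — within the 0.5 mm shell band (2 × 0.25).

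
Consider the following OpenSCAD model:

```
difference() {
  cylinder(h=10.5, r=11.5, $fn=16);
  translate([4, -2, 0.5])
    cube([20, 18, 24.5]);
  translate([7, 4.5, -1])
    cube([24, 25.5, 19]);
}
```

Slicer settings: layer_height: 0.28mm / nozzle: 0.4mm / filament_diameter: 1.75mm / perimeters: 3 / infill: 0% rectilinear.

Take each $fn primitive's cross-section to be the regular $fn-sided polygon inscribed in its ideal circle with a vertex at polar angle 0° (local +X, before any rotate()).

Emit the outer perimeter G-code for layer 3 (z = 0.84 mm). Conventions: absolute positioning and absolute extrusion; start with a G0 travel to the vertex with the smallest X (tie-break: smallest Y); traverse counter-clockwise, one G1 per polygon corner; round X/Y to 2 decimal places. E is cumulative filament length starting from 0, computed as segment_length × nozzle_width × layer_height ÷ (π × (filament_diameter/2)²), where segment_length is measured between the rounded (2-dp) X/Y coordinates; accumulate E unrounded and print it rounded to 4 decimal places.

At z = 0.84 mm: the cylinder: section is a regular 16-gon, circumradius r=11.5; the 20×18 cube at (4, -2) contributes its full rectangle; the cube at (7, 4.5) (footprint 24×25.5) is included at this height; Subtracting the remaining from the first: starting from the r=11.5 cylinder, the 20×18 cube at (4, -2) partially overlaps it — only the 71.41 mm² overlap (of its 360.00 mm²) is removed, clipping the outline; the 24×25.5 cube at (7, 4.5) misses the remaining region (no effect) — 1 connected region. The outline is a single polygon with 15 vertices. Extrusion per mm of travel: 0.4 × 0.28 / (π × 0.875²) = 0.046564. Accumulating E over each segment gives final E = 3.5236.

G0 X-11.50 Y0.00 Z0.84
G1 X-10.62 Y-4.40 E0.2089
G1 X-8.13 Y-8.13 E0.4178
G1 X-4.40 Y-10.62 E0.6266
G1 X0.00 Y-11.50 E0.8355
G1 X4.40 Y-10.62 E1.0445
G1 X8.13 Y-8.13 E1.2533
G1 X10.62 Y-4.40 E1.4621
G1 X11.10 Y-2.00 E1.5761
G1 X4.00 Y-2.00 E1.9067
G1 X4.00 Y10.70 E2.4981
G1 X0.00 Y11.50 E2.6880
G1 X-4.40 Y10.62 E2.8970
G1 X-8.13 Y8.13 E3.1058
G1 X-10.62 Y4.40 E3.3146
G1 X-11.50 Y0.00 E3.5236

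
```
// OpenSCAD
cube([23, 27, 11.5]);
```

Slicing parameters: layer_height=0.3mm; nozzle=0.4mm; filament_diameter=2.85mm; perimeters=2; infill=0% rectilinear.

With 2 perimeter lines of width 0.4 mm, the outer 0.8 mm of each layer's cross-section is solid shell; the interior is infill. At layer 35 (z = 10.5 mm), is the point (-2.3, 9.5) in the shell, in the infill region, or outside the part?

outside

At z = 10.5 mm: the cube is present — its section is the full 23×27 rectangle. Overall, the cross-section is a single solid region. The nearest boundary edge runs (0.00, 27.00)→(0.00, 0.00); distance from the point to it = 2.30 mm. The point is not inside any of the regions above, so it lies outside the cross-section (2.30 mm from the nearest boundary).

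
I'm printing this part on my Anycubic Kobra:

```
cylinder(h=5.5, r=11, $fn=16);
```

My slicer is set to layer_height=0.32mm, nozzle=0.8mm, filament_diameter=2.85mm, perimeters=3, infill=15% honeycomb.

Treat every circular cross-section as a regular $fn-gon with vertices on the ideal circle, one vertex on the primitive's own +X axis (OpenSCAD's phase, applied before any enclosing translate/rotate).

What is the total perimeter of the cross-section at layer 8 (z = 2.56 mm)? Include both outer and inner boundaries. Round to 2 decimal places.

68.67 mm

At z = 2.56 mm: the r=11 cylinder gives a regular 16-gon of circumradius 11 (constant along its height) (perimeter = 2·16·11.000·sin(180°/16) = 68.67 mm). Overall, the cross-section is a single solid region. Total boundary length (outer) = 68.67 mm.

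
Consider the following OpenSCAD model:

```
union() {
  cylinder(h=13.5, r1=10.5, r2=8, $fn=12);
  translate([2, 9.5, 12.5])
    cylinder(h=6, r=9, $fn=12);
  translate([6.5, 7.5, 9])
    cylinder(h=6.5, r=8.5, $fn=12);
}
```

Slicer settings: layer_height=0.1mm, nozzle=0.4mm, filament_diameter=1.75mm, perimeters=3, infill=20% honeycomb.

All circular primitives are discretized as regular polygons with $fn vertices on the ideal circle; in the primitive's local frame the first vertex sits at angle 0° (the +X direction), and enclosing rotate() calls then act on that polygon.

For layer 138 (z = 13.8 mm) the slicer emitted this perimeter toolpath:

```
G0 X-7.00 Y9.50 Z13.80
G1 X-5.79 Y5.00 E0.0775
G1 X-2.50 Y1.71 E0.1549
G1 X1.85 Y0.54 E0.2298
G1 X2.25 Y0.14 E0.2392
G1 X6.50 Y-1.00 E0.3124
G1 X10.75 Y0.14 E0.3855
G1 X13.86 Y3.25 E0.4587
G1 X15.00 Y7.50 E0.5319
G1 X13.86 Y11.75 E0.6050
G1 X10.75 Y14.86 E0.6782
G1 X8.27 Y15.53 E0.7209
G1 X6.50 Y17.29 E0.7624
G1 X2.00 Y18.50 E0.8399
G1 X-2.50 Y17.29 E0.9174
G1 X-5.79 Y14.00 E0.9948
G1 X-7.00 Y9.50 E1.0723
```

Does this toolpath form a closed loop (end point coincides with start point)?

yes

Start point (G0): (-7.00, 9.50). End point (last G1): the path returns to the start — closed.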